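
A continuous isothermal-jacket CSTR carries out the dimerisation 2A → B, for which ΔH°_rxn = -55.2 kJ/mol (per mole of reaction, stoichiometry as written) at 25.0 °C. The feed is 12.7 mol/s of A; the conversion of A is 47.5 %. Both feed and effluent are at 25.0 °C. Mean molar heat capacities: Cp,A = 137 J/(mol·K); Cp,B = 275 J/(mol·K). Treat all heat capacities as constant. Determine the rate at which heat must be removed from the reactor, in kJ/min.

Q_out = 9990 kJ/min

Extent of reaction ξ = 0.475 × 12.7 / 2 = 3.0162 mol/s
Reaction term: ξ·ΔH°_rxn = 3.0162 × -55.2 = -166.5 kJ/s
Q = ΔH = -166.5 kJ/s = -166.5 kW
Heat removed = 9989.8 kJ/min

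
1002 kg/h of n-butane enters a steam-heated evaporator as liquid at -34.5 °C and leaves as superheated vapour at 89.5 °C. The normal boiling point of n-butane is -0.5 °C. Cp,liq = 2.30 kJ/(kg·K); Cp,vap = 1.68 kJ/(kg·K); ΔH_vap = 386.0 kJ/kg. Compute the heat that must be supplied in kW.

liquid -34.5→-0.5 °C: 78.2 kJ/kg
vaporisation at -0.5 °C: 386 kJ/kg
vapour -0.5→89.5 °C: 151.2 kJ/kg
Δh = 78.2 + 386 + 151.2 = 615.4 kJ/kg
Q = ṁ·Δh = 1002 kg/h × 615.4 kJ/kg = 616630 kJ/h
|Q| = 171.29 kW

Q = 171 kW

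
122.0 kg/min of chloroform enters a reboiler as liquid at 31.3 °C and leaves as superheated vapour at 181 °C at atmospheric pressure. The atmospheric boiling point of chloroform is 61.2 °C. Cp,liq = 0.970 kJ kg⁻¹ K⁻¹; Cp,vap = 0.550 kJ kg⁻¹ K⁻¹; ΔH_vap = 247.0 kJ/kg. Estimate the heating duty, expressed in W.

liquid 31.3→61.2 °C: 29.003 kJ/kg
vaporisation at 61.2 °C: 247 kJ/kg
vapour 61.2→181 °C: 65.89 kJ/kg
Δh = 29.003 + 247 + 65.89 = 341.89 kJ/kg
Q = ṁ·Δh = 122.0 kg/min × 341.89 kJ/kg = 41711 kJ/min
|Q| = 695.18 kW = 695180 W

Q = 695000 W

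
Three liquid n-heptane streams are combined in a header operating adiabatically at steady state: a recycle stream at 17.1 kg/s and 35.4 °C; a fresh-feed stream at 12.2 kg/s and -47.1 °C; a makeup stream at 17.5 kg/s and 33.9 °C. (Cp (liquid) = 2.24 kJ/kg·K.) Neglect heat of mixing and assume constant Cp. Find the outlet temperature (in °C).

T_out = 13.3 °C

Adiabatic, steady state ⇒ Σ ṁᵢCp,ᵢ(T_out − Tᵢ) = 0
T_out = Σ ṁᵢCp,ᵢTᵢ / Σ ṁᵢCp,ᵢ
      = 1397.7 / 104.83 = 13.333 °C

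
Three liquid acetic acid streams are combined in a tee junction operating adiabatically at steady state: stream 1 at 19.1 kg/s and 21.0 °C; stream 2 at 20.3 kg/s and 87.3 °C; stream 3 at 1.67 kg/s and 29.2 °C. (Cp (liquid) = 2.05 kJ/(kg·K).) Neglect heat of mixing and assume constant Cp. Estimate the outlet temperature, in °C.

No heat crosses the boundary, so H_out = H_in.
Σ ṁᵢCp,ᵢTᵢ = 19.1×2.05×21.0 + 20.3×2.05×87.3 + 1.67×2.05×29.2 = 4555.2
Σ ṁᵢCp,ᵢ = 19.1×2.05 + 20.3×2.05 + 1.67×2.05 = 84.194
T_out = 4555.2 / 84.194 = 54.104 °C

T_out = 54.1 °C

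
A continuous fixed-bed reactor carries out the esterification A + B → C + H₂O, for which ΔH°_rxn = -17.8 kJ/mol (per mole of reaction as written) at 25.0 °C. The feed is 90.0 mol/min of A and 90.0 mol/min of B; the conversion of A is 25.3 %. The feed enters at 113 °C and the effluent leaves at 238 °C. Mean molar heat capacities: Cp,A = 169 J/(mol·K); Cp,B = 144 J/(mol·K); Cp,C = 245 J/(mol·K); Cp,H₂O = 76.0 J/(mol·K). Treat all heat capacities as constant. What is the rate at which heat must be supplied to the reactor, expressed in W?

Q_in = 52600 W

Extent of reaction ξ = 0.253 × 90.0 = 22.77 mol/min
Reaction term: ξ·ΔH°_rxn = 22.77 × -17.8 = -405.31 kJ/min
Sensible, feed 113→25 °C: -2479 kJ/min
Outlet flows (mol/min): A 67.23, B 67.23, C 22.77, H₂O 22.77
Sensible, products 25→238 °C: 6039 kJ/min
Q = ΔH = 3154.7 kJ/min = 52.579 kW
Heat supplied = 52579 W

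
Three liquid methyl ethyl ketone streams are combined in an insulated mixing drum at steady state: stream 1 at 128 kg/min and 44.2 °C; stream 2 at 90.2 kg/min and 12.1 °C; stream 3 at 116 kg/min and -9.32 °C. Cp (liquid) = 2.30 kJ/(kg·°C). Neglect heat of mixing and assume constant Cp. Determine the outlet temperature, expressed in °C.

T_out = 17.0 °C

Energy balance with Q = 0: Σ ṁᵢCp,ᵢ(T_out − Tᵢ) = 0
T_out = Σ ṁᵢCp,ᵢTᵢ / Σ ṁᵢCp,ᵢ
      = 13036 / 768.66 = 16.96 °C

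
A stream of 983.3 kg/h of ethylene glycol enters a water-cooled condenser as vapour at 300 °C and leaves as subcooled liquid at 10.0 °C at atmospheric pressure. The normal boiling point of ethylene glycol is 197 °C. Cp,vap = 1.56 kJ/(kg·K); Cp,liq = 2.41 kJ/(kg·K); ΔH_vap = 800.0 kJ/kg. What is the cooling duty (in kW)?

vapour 300→197 °C: -160.68 kJ/kg
condensation at 197 °C: -800 kJ/kg
liquid 197→10.0 °C: -450.67 kJ/kg
Δh = -160.68 + -800 + -450.67 = -1411.3 kJ/kg
Q = ṁ·Δh = 983.3 kg/h × -1411.3 kJ/kg = -1.3878e+06 kJ/h
|Q| = 385.49 kW

Q_c = 385 kW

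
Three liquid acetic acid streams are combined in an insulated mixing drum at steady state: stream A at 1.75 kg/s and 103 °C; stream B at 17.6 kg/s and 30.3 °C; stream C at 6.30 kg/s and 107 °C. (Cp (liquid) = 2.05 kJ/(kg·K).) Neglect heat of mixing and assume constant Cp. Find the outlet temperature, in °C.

Adiabatic, steady state ⇒ Σ ṁᵢCp,ᵢ(T_out − Tᵢ) = 0
Σ ṁᵢCp,ᵢTᵢ = 1.75×2.05×103 + 17.6×2.05×30.3 + 6.30×2.05×107 = 2844.6
Σ ṁᵢCp,ᵢ = 1.75×2.05 + 17.6×2.05 + 6.30×2.05 = 52.582
T_out = 2844.6 / 52.582 = 54.099 °C

T_out = 54.1 °C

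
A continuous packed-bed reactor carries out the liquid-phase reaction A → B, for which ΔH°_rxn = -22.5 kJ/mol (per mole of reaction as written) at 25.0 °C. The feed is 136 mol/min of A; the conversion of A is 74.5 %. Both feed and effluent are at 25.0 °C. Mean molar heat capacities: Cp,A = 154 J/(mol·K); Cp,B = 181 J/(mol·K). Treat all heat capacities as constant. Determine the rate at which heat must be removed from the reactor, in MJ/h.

Extent of reaction ξ = 0.745 × 136 = 101.32 mol/min
Reaction term: ξ·ΔH°_rxn = 101.32 × -22.5 = -2279.7 kJ/min
Q = ΔH = -2279.7 kJ/min = -37.995 kW
Heat removed = 136.78 MJ/h

Q_out = 137 MJ/h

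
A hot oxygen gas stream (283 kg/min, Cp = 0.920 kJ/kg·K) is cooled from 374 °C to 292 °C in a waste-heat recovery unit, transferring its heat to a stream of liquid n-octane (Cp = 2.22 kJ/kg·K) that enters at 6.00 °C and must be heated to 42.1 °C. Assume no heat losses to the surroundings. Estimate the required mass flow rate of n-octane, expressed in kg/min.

ṁ_c = 266 kg/min

Heat released by hot stream: Q = 283 × 0.920 × (374 − 292) = 21350 kJ/min
Energy balance on cold side (adiabatic exchanger): Q = ṁ_c·Cp_c·(T_c,out − T_c,in)
ṁ_c = 21350 / [2.22 × (42.1 − 6.00)] = 266.4 kg/min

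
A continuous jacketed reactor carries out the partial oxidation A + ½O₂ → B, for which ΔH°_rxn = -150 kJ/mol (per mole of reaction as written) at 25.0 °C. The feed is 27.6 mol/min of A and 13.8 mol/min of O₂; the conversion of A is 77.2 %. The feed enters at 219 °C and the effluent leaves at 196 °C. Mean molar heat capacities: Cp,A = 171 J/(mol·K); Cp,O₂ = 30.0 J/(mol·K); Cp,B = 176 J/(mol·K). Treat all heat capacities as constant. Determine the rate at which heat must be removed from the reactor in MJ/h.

Extent of reaction ξ = 0.772 × 27.6 = 21.307 mol/min
Reaction term: ξ·ΔH°_rxn = 21.307 × -150 = -3196.1 kJ/min
Sensible, feed 219→25 °C: -995.92 kJ/min
Outlet flows (mol/min): A 6.2928, O₂ 3.1464, B 21.307
Sensible, products 25→196 °C: 841.41 kJ/min
Q = ΔH = -3350.6 kJ/min = -55.843 kW
Heat removed = 201.04 MJ/h

Q_out = 201 MJ/h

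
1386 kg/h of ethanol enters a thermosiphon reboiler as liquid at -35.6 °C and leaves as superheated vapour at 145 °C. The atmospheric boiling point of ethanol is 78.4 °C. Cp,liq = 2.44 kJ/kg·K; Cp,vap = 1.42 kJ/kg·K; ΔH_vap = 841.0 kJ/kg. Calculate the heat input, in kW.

Q = 467 kW

liquid -35.6→78.4 °C: 278.16 kJ/kg
vaporisation at 78.4 °C: 841 kJ/kg
vapour 78.4→145 °C: 94.572 kJ/kg
Δh = 278.16 + 841 + 94.572 = 1213.7 kJ/kg
Q = ṁ·Δh = 1386 kg/h × 1213.7 kJ/kg = 1.6822e+06 kJ/h
|Q| = 467.29 kW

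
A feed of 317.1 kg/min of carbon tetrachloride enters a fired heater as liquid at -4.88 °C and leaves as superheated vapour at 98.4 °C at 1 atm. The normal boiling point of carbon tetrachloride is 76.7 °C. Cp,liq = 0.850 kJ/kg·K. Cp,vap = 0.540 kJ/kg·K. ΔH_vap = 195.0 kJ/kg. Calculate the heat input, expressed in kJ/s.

Q = 1460 kJ/s

liquid -4.88→76.7 °C: 69.343 kJ/kg
vaporisation at 76.7 °C: 195 kJ/kg
vapour 76.7→98.4 °C: 11.718 kJ/kg
Δh = 69.343 + 195 + 11.718 = 276.06 kJ/kg
Q = ṁ·Δh = 317.1 kg/min × 276.06 kJ/kg = 87539 kJ/min
|Q| = 1459 kW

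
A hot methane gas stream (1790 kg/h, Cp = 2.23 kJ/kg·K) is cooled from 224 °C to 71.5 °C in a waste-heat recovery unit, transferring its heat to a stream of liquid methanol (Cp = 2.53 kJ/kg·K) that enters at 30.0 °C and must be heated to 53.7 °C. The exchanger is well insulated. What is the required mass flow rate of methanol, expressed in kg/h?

Heat released by hot stream: Q = 1790 × 2.23 × (224 − 71.5) = 608730 kJ/h
Energy balance on cold side (adiabatic exchanger): Q = ṁ_c·Cp_c·(T_c,out − T_c,in)
ṁ_c = 608730 / [2.53 × (53.7 − 30.0)] = 10152 kg/h

ṁ_c = 10200 kg/h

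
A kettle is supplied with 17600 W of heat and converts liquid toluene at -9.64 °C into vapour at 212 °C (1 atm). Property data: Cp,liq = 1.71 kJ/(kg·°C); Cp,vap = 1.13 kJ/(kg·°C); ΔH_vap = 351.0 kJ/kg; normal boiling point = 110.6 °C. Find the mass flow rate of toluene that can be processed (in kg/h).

ṁ = 94.4 kg/h

Δh = 1.71×(110.6−-9.64) + 351.0 + 1.13×(212−110.6) = 671.19 kJ/kg
Q = 17600 W = 17.6 kJ/s = 63360 kJ/h
ṁ = Q/Δh = 63360 / 671.19 = 94.399 kg/h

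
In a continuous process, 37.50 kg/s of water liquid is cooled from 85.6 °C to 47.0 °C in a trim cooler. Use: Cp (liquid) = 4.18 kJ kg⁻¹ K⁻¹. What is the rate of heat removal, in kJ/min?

Q = ṁ·Cp·ΔT = 37.50 × 4.18 × (47.0 − 85.6) = -6050.5 kJ/s
Cooling duty = 363030 kJ/min

Q_c = 363000 kJ/min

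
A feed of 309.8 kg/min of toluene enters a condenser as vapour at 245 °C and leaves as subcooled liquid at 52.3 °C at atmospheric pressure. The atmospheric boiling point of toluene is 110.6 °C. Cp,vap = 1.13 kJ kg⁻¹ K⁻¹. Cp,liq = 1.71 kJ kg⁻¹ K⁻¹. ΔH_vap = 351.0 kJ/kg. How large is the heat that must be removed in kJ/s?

vapour 245→110.6 °C: -151.87 kJ/kg
condensation at 110.6 °C: -351 kJ/kg
liquid 110.6→52.3 °C: -99.693 kJ/kg
Δh = -151.87 + -351 + -99.693 = -602.56 kJ/kg
Q = ṁ·Δh = 309.8 kg/min × -602.56 kJ/kg = -186670 kJ/min
|Q| = 3111.2 kW

Q_c = 3110 kJ/s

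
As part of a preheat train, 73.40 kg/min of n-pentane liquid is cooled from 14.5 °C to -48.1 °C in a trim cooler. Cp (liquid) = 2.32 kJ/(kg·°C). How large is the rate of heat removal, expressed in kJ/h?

Q = ṁ·Cp·ΔT = 73.40 × 2.32 × (-48.1 − 14.5) = -10660 kJ/min
Converting: 10660 / 60 s = 177.67 kW
Cooling duty = 639600 kJ/h

Q_c = 640000 kJ/h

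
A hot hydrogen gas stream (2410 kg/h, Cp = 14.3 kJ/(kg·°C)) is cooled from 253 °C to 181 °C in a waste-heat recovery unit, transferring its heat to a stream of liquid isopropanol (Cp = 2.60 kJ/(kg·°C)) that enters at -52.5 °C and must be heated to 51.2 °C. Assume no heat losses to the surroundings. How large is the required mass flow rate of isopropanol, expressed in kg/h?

ṁ_c = 9200 kg/h

Heat released by hot stream: Q = 2410 × 14.3 × (253 − 181) = 2.4813e+06 kJ/h
Energy balance on cold side (adiabatic exchanger): Q = ṁ_c·Cp_c·(T_c,out − T_c,in)
ṁ_c = 2.4813e+06 / [2.60 × (51.2 − -52.5)] = 9203.1 kg/h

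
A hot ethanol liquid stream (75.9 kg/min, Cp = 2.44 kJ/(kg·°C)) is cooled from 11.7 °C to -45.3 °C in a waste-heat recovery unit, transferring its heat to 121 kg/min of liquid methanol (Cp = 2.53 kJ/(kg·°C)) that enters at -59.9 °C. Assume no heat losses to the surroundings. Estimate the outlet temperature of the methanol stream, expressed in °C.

Heat released by hot stream: Q = 75.9 × 2.44 × (11.7 − -45.3) = 10556 kJ/min
Energy balance on cold side (adiabatic exchanger): Q = ṁ_c·Cp_c·(T_c,out − T_c,in)
T_c,out = -59.9 + 10556/(121 × 2.53) = -25.417 °C

T_c,out = -25.4 °C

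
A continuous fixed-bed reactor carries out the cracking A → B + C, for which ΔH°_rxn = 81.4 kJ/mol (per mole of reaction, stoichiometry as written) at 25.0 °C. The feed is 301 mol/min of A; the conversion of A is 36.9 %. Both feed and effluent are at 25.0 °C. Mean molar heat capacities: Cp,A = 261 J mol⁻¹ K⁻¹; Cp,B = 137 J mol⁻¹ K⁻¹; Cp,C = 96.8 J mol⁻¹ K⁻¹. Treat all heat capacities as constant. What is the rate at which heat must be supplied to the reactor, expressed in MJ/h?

Q_in = 542 MJ/h

Extent of reaction ξ = 0.369 × 301 = 111.07 mol/min
Reaction term: ξ·ΔH°_rxn = 111.07 × 81.4 = 9041 kJ/min
Q = ΔH = 9041 kJ/min = 150.68 kW
Heat supplied = 542.46 MJ/h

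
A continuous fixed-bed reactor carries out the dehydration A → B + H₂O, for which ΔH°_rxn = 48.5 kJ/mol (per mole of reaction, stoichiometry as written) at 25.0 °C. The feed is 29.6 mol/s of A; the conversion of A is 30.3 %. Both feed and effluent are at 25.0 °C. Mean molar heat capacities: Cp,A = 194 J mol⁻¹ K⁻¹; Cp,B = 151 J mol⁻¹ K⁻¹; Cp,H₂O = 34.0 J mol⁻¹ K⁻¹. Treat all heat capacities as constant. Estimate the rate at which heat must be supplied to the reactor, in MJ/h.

Q_in = 1570 MJ/h

Extent of reaction ξ = 0.303 × 29.6 = 8.9688 mol/s
Reaction term: ξ·ΔH°_rxn = 8.9688 × 48.5 = 434.99 kJ/s
Q = ΔH = 434.99 kJ/s = 434.99 kW
Heat supplied = 1566 MJ/h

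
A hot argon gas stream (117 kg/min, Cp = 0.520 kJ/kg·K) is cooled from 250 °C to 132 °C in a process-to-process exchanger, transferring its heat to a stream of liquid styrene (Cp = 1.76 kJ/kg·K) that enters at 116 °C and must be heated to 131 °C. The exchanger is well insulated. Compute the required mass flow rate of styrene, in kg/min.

Heat released by hot stream: Q = 117 × 0.520 × (250 − 132) = 7179.1 kJ/min
Energy balance on cold side (adiabatic exchanger): Q = ṁ_c·Cp_c·(T_c,out − T_c,in)
ṁ_c = 7179.1 / [1.76 × (131 − 116)] = 271.94 kg/min

ṁ_c = 272 kg/min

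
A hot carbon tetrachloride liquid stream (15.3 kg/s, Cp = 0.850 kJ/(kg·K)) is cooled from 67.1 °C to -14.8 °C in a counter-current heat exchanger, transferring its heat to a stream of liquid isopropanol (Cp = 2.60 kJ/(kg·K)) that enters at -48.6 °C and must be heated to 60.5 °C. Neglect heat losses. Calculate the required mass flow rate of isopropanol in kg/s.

Heat released by hot stream: Q = 15.3 × 0.850 × (67.1 − -14.8) = 1065.1 kJ/s
Energy balance on cold side (adiabatic exchanger): Q = ṁ_c·Cp_c·(T_c,out − T_c,in)
ṁ_c = 1065.1 / [2.60 × (60.5 − -48.6)] = 3.7549 kg/s

ṁ_c = 3.75 kg/s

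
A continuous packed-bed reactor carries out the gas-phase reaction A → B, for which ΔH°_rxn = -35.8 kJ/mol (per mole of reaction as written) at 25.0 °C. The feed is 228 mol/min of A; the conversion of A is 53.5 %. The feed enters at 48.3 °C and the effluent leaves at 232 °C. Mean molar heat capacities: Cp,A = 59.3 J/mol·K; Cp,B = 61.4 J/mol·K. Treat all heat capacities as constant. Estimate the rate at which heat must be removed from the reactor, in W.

Extent of reaction ξ = 0.535 × 228 = 121.98 mol/min
Reaction term: ξ·ΔH°_rxn = 121.98 × -35.8 = -4366.9 kJ/min
Sensible, feed 48.3→25 °C: -315.03 kJ/min
Outlet flows (mol/min): A 106.02, B 121.98
Sensible, products 25→232 °C: 2851.7 kJ/min
Q = ΔH = -1830.2 kJ/min = -30.503 kW
Heat removed = 30503 W

Q_out = 30500 W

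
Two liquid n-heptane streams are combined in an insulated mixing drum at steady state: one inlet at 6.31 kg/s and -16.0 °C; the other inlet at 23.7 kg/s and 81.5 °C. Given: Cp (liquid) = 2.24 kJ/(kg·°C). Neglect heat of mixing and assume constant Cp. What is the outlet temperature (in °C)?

No heat crosses the boundary, so H_out = H_in.
Σ ṁᵢCp,ᵢTᵢ = 6.31×2.24×-16.0 + 23.7×2.24×81.5 = 4100.5
Σ ṁᵢCp,ᵢ = 6.31×2.24 + 23.7×2.24 = 67.222
T_out = 4100.5 / 67.222 = 60.999 °C

T_out = 61.0 °C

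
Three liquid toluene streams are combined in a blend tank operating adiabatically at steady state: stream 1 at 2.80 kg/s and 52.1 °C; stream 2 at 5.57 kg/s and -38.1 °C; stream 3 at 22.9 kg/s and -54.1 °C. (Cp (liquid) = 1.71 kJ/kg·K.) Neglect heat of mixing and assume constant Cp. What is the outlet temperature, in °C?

T_out = -41.7 °C

No heat crosses the boundary, so H_out = H_in.
T_out = Σ ṁᵢCp,ᵢTᵢ / Σ ṁᵢCp,ᵢ
      = -2231.9 / 53.472 = -41.741 °C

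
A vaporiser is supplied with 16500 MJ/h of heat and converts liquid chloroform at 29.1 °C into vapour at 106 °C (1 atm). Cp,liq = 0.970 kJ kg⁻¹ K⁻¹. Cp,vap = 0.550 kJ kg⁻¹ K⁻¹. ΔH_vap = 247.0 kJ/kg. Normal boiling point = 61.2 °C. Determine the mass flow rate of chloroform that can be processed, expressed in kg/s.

ṁ = 15.1 kg/s

Δh = 0.970×(61.2−29.1) + 247.0 + 0.550×(106−61.2) = 302.78 kJ/kg
Q = 16500 MJ/h = 4583.3 kJ/s = 4583.3 kJ/s
ṁ = Q/Δh = 4583.3 / 302.78 = 15.138 kg/s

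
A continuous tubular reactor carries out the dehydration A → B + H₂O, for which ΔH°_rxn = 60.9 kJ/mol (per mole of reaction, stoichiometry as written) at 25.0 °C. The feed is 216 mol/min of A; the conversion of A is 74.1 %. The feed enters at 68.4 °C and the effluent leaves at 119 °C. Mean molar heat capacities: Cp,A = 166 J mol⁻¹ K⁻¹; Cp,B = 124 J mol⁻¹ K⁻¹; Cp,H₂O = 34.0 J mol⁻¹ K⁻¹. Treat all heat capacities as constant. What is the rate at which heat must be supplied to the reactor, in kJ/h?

Q_in = 686000 kJ/h

Extent of reaction ξ = 0.741 × 216 = 160.06 mol/min
Reaction term: ξ·ΔH°_rxn = 160.06 × 60.9 = 9747.4 kJ/min
Sensible, feed 68.4→25 °C: -1556.2 kJ/min
Outlet flows (mol/min): A 55.944, B 160.06, H₂O 160.06
Sensible, products 25→119 °C: 3250.1 kJ/min
Q = ΔH = 11441 kJ/min = 190.69 kW
Heat supplied = 686480 kJ/h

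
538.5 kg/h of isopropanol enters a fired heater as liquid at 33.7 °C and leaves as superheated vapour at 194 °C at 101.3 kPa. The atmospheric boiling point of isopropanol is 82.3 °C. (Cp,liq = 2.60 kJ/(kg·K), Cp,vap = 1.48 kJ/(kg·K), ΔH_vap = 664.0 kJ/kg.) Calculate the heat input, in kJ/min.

liquid 33.7→82.3 °C: 126.36 kJ/kg
vaporisation at 82.3 °C: 664 kJ/kg
vapour 82.3→194 °C: 165.32 kJ/kg
Δh = 126.36 + 664 + 165.32 = 955.68 kJ/kg
Q = ṁ·Δh = 538.5 kg/h × 955.68 kJ/kg = 514630 kJ/h
|Q| = 142.95 kW = 8577.2 kJ/min

Q = 8580 kJ/min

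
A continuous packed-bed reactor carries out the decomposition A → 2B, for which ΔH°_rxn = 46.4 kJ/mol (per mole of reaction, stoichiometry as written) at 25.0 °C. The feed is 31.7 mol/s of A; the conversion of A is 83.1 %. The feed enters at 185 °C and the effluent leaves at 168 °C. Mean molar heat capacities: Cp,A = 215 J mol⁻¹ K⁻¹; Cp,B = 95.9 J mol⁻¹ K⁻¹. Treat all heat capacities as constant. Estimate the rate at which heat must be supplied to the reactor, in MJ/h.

Extent of reaction ξ = 0.831 × 31.7 = 26.343 mol/s
Reaction term: ξ·ΔH°_rxn = 26.343 × 46.4 = 1222.3 kJ/s
Sensible, feed 185→25 °C: -1090.5 kJ/s
Outlet flows (mol/s): A 5.3573, B 52.685
Sensible, products 25→168 °C: 887.22 kJ/s
Q = ΔH = 1019 kJ/s = 1019 kW
Heat supplied = 3668.6 MJ/h

Q_in = 3670 MJ/h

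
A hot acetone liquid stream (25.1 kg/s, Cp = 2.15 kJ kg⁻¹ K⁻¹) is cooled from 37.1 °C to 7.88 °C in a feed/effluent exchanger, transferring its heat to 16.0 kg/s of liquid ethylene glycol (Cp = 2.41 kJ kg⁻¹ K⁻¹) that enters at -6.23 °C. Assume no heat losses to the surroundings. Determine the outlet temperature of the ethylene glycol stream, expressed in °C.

T_c,out = 34.7 °C

Heat released by hot stream: Q = 25.1 × 2.15 × (37.1 − 7.88) = 1576.9 kJ/s
Energy balance on cold side (adiabatic exchanger): Q = ṁ_c·Cp_c·(T_c,out − T_c,in)
T_c,out = -6.23 + 1576.9/(16.0 × 2.41) = 34.664 °C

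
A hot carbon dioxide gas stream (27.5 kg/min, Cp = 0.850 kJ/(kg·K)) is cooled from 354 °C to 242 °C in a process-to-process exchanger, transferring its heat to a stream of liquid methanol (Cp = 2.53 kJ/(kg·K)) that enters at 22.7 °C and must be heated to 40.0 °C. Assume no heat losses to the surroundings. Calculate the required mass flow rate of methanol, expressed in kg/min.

Heat released by hot stream: Q = 27.5 × 0.850 × (354 − 242) = 2618 kJ/min
Energy balance on cold side (adiabatic exchanger): Q = ṁ_c·Cp_c·(T_c,out − T_c,in)
ṁ_c = 2618 / [2.53 × (40.0 − 22.7)] = 59.814 kg/min

ṁ_c = 59.8 kg/min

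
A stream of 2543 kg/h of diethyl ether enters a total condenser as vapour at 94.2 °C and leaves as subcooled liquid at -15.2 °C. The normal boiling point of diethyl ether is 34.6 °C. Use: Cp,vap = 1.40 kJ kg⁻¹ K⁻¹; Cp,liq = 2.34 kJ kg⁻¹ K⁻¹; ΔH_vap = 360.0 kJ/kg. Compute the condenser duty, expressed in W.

Q_c = 396000 W

vapour 94.2→34.6 °C: -83.44 kJ/kg
condensation at 34.6 °C: -360 kJ/kg
liquid 34.6→-15.2 °C: -116.53 kJ/kg
Δh = -83.44 + -360 + -116.53 = -559.97 kJ/kg
Q = ṁ·Δh = 2543 kg/h × -559.97 kJ/kg = -1.424e+06 kJ/h
|Q| = 395.56 kW = 395560 W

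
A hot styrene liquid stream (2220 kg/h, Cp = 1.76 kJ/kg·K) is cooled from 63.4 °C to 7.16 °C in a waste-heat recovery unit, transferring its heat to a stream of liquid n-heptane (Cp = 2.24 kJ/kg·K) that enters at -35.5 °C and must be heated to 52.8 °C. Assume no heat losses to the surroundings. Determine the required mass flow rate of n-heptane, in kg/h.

Heat released by hot stream: Q = 2220 × 1.76 × (63.4 − 7.16) = 219740 kJ/h
Energy balance on cold side (adiabatic exchanger): Q = ṁ_c·Cp_c·(T_c,out − T_c,in)
ṁ_c = 219740 / [2.24 × (52.8 − -35.5)] = 1111 kg/h

ṁ_c = 1110 kg/h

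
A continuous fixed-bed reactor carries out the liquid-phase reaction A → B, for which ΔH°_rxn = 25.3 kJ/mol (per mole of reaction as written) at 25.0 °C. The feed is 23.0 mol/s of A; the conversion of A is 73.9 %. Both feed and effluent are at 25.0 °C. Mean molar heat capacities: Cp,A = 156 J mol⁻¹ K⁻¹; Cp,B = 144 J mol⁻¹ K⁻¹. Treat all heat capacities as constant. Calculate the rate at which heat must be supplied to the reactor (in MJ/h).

Extent of reaction ξ = 0.739 × 23.0 = 16.997 mol/s
Reaction term: ξ·ΔH°_rxn = 16.997 × 25.3 = 430.02 kJ/s
Q = ΔH = 430.02 kJ/s = 430.02 kW
Heat supplied = 1548.1 MJ/h

Q_in = 1550 MJ/h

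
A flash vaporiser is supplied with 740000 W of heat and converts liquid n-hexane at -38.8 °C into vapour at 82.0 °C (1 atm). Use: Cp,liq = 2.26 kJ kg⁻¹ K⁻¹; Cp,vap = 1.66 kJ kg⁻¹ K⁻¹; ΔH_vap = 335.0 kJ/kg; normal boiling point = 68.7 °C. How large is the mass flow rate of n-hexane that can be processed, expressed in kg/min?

ṁ = 74.0 kg/min

Δh = 2.26×(68.7−-38.8) + 335.0 + 1.66×(82.0−68.7) = 600.03 kJ/kg
Q = 740000 W = 740 kJ/s = 44400 kJ/min
ṁ = Q/Δh = 44400 / 600.03 = 73.997 kg/min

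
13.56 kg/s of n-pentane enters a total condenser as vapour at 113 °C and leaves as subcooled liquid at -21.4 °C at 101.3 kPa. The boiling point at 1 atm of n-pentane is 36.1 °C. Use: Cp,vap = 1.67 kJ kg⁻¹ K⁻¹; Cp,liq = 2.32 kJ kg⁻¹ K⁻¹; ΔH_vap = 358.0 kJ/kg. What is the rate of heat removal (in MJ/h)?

vapour 113→36.1 °C: -128.42 kJ/kg
condensation at 36.1 °C: -358 kJ/kg
liquid 36.1→-21.4 °C: -133.4 kJ/kg
Δh = -128.42 + -358 + -133.4 = -619.82 kJ/kg
Q = ṁ·Δh = 13.56 kg/s × -619.82 kJ/kg = -8404.8 kJ/s
|Q| = 8404.8 kW = 30257 MJ/h

Q_c = 30300 MJ/h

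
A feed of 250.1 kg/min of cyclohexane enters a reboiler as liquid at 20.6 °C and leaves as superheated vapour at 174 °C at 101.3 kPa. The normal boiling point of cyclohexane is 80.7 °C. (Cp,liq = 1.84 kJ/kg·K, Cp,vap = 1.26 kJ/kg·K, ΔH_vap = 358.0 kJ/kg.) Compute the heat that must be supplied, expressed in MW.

Q = 2.44 MW

liquid 20.6→80.7 °C: 110.58 kJ/kg
vaporisation at 80.7 °C: 358 kJ/kg
vapour 80.7→174 °C: 117.56 kJ/kg
Δh = 110.58 + 358 + 117.56 = 586.14 kJ/kg
Q = ṁ·Δh = 250.1 kg/min × 586.14 kJ/kg = 146590 kJ/min
|Q| = 2443.2 kW = 2.4432 MW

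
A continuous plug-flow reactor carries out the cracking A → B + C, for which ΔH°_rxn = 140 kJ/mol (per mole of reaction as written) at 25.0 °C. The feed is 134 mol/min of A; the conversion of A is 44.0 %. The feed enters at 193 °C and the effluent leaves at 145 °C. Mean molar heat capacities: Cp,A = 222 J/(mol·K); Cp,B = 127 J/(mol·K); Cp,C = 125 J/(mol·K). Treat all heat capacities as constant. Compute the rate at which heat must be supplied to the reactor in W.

Extent of reaction ξ = 0.440 × 134 = 58.96 mol/min
Reaction term: ξ·ΔH°_rxn = 58.96 × 140 = 8254.4 kJ/min
Sensible, feed 193→25 °C: -4997.7 kJ/min
Outlet flows (mol/min): A 75.04, B 58.96, C 58.96
Sensible, products 25→145 °C: 3782 kJ/min
Q = ΔH = 7038.8 kJ/min = 117.31 kW
Heat supplied = 117310 W

Q_in = 117000 W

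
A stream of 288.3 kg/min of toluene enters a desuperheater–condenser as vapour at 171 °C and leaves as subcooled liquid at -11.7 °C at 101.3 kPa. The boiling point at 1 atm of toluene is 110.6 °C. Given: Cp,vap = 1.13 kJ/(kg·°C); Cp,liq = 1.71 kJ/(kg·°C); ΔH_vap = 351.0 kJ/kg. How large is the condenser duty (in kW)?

Q_c = 3020 kW

vapour 171→110.6 °C: -68.252 kJ/kg
condensation at 110.6 °C: -351 kJ/kg
liquid 110.6→-11.7 °C: -209.13 kJ/kg
Δh = -68.252 + -351 + -209.13 = -628.38 kJ/kg
Q = ṁ·Δh = 288.3 kg/min × -628.38 kJ/kg = -181160 kJ/min
|Q| = 3019.4 kW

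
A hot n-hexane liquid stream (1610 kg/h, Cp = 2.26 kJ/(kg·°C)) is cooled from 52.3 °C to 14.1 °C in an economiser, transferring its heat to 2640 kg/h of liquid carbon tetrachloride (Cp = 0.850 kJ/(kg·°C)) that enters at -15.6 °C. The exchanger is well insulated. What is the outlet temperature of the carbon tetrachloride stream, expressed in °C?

Heat released by hot stream: Q = 1610 × 2.26 × (52.3 − 14.1) = 138990 kJ/h
Energy balance on cold side (adiabatic exchanger): Q = ṁ_c·Cp_c·(T_c,out − T_c,in)
T_c,out = -15.6 + 138990/(2640 × 0.850) = 46.341 °C

T_c,out = 46.3 °C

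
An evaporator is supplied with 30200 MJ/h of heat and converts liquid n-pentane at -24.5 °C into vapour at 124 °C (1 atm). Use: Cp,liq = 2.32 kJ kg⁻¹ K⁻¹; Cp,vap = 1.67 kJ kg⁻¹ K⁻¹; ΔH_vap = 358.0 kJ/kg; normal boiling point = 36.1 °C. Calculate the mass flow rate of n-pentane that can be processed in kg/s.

ṁ = 13.0 kg/s

Δh = 2.32×(36.1−-24.5) + 358.0 + 1.67×(124−36.1) = 645.38 kJ/kg
Q = 30200 MJ/h = 8388.9 kJ/s = 8388.9 kJ/s
ṁ = Q/Δh = 8388.9 / 645.38 = 12.998 kg/s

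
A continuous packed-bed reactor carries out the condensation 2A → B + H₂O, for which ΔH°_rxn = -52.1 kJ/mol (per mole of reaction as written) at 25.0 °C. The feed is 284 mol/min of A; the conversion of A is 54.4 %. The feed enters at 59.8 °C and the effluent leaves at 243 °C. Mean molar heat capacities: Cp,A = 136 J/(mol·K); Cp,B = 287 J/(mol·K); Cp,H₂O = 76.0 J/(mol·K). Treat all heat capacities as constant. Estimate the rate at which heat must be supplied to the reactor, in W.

Extent of reaction ξ = 0.544 × 284 / 2 = 77.248 mol/min
Reaction term: ξ·ΔH°_rxn = 77.248 × -52.1 = -4024.6 kJ/min
Sensible, feed 59.8→25 °C: -1344.1 kJ/min
Outlet flows (mol/min): A 129.5, B 77.248, H₂O 77.248
Sensible, products 25→243 °C: 9952.5 kJ/min
Q = ΔH = 4583.7 kJ/min = 76.396 kW
Heat supplied = 76396 W

Q_in = 76400 W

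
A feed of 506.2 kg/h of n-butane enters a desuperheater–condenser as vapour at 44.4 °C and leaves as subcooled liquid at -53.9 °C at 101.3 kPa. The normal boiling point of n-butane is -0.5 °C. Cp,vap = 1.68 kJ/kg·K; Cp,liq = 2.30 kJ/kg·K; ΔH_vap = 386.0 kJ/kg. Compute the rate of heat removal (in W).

vapour 44.4→-0.5 °C: -75.432 kJ/kg
condensation at -0.5 °C: -386 kJ/kg
liquid -0.5→-53.9 °C: -122.82 kJ/kg
Δh = -75.432 + -386 + -122.82 = -584.25 kJ/kg
Q = ṁ·Δh = 506.2 kg/h × -584.25 kJ/kg = -295750 kJ/h
|Q| = 82.152 kW = 82152 W

Q_c = 82200 W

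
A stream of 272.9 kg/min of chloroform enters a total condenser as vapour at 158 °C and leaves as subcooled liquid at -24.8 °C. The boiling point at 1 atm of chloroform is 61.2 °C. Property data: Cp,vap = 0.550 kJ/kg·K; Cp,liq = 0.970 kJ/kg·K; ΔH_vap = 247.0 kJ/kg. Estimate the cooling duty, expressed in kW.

vapour 158→61.2 °C: -53.24 kJ/kg
condensation at 61.2 °C: -247 kJ/kg
liquid 61.2→-24.8 °C: -83.42 kJ/kg
Δh = -53.24 + -247 + -83.42 = -383.66 kJ/kg
Q = ṁ·Δh = 272.9 kg/min × -383.66 kJ/kg = -104700 kJ/min
|Q| = 1745 kW

Q_c = 1750 kW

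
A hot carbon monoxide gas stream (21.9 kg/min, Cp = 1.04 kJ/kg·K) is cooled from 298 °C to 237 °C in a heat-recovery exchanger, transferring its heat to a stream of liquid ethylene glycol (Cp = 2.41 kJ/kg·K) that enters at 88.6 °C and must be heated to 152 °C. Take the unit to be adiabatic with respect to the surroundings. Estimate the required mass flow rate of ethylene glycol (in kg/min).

Heat released by hot stream: Q = 21.9 × 1.04 × (298 − 237) = 1389.3 kJ/min
Energy balance on cold side (adiabatic exchanger): Q = ṁ_c·Cp_c·(T_c,out − T_c,in)
ṁ_c = 1389.3 / [2.41 × (152 − 88.6)] = 9.0929 kg/min

ṁ_c = 9.09 kg/min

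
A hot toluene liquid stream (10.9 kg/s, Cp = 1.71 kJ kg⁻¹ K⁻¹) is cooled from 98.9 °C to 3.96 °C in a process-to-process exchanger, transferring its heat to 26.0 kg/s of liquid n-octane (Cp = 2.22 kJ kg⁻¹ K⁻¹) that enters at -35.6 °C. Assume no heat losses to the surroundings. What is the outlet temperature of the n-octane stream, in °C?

T_c,out = -4.94 °C

Heat released by hot stream: Q = 10.9 × 1.71 × (98.9 − 3.96) = 1769.6 kJ/s
Energy balance on cold side (adiabatic exchanger): Q = ṁ_c·Cp_c·(T_c,out − T_c,in)
T_c,out = -35.6 + 1769.6/(26.0 × 2.22) = -4.9419 °C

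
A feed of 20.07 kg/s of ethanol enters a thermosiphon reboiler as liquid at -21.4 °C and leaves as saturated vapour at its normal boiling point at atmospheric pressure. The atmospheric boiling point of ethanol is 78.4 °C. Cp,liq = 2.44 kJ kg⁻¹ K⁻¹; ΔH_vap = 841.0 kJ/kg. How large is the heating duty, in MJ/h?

liquid -21.4→78.4 °C: 243.51 kJ/kg
vaporisation at 78.4 °C: 841 kJ/kg
Δh = 243.51 + 841 = 1084.5 kJ/kg
Q = ṁ·Δh = 20.07 kg/s × 1084.5 kJ/kg = 21766 kJ/s
|Q| = 21766 kW = 78358 MJ/h

Q = 78400 MJ/h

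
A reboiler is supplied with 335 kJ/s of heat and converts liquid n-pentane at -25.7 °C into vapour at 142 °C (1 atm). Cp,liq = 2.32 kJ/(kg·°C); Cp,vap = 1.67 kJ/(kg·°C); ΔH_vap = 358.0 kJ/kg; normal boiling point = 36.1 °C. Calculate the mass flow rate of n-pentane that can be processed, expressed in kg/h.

ṁ = 1780 kg/h

Δh = 2.32×(36.1−-25.7) + 358.0 + 1.67×(142−36.1) = 678.23 kJ/kg
Q = 335 kJ/s = 335 kJ/s = 1.206e+06 kJ/h
ṁ = Q/Δh = 1.206e+06 / 678.23 = 1778.2 kg/h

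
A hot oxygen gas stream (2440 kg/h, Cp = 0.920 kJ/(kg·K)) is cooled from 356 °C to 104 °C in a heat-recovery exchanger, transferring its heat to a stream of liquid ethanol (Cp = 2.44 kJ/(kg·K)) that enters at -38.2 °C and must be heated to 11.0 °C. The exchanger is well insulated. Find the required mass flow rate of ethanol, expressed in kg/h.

ṁ_c = 4710 kg/h

Heat released by hot stream: Q = 2440 × 0.920 × (356 − 104) = 565690 kJ/h
Energy balance on cold side (adiabatic exchanger): Q = ṁ_c·Cp_c·(T_c,out − T_c,in)
ṁ_c = 565690 / [2.44 × (11.0 − -38.2)] = 4712.2 kg/h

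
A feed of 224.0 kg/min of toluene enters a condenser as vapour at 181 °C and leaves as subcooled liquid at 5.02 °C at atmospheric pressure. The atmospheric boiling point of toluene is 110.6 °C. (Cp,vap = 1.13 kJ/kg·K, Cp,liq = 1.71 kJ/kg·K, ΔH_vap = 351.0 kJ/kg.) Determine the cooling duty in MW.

Q_c = 2.28 MW

vapour 181→110.6 °C: -79.552 kJ/kg
condensation at 110.6 °C: -351 kJ/kg
liquid 110.6→5.02 °C: -180.54 kJ/kg
Δh = -79.552 + -351 + -180.54 = -611.09 kJ/kg
Q = ṁ·Δh = 224.0 kg/min × -611.09 kJ/kg = -136890 kJ/min
|Q| = 2281.4 kW = 2.2814 MW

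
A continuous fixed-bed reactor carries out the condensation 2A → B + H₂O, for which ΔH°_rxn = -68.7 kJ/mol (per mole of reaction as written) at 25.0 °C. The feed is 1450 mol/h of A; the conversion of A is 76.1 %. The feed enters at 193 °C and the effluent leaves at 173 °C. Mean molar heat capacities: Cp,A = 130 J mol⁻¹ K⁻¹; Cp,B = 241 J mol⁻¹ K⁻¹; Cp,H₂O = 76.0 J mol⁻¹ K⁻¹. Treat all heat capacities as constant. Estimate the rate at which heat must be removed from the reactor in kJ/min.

Q_out = 617 kJ/min

Extent of reaction ξ = 0.761 × 1450 / 2 = 551.73 mol/h
Reaction term: ξ·ΔH°_rxn = 551.73 × -68.7 = -37904 kJ/h
Sensible, feed 193→25 °C: -31668 kJ/h
Outlet flows (mol/h): A 346.55, B 551.73, H₂O 551.73
Sensible, products 25→173 °C: 32552 kJ/h
Q = ΔH = -37019 kJ/h = -10.283 kW
Heat removed = 616.99 kJ/min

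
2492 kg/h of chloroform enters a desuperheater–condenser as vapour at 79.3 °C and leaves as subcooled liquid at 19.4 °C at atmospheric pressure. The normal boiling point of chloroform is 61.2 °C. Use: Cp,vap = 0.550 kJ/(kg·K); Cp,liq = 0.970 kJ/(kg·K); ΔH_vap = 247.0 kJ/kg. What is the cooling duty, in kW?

vapour 79.3→61.2 °C: -9.955 kJ/kg
condensation at 61.2 °C: -247 kJ/kg
liquid 61.2→19.4 °C: -40.546 kJ/kg
Δh = -9.955 + -247 + -40.546 = -297.5 kJ/kg
Q = ṁ·Δh = 2492 kg/h × -297.5 kJ/kg = -741370 kJ/h
|Q| = 205.94 kW

Q_c = 206 kW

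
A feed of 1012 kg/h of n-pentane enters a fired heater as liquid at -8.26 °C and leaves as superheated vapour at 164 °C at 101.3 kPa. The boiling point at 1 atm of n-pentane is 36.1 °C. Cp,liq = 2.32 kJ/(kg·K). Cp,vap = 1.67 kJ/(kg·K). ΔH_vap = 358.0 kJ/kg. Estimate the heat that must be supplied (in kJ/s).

Q = 190 kJ/s

liquid -8.26→36.1 °C: 102.92 kJ/kg
vaporisation at 36.1 °C: 358 kJ/kg
vapour 36.1→164 °C: 213.59 kJ/kg
Δh = 102.92 + 358 + 213.59 = 674.51 kJ/kg
Q = ṁ·Δh = 1012 kg/h × 674.51 kJ/kg = 682600 kJ/h
|Q| = 189.61 kW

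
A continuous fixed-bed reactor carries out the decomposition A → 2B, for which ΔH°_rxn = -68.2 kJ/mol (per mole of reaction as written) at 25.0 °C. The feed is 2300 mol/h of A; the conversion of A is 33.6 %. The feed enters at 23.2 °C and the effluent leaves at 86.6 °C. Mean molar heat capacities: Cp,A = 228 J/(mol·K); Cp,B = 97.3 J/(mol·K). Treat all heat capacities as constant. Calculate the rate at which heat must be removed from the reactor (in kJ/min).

Extent of reaction ξ = 0.336 × 2300 = 772.8 mol/h
Reaction term: ξ·ΔH°_rxn = 772.8 × -68.2 = -52705 kJ/h
Sensible, feed 23.2→25 °C: 943.92 kJ/h
Outlet flows (mol/h): A 1527.2, B 1545.6
Sensible, products 25→86.6 °C: 30713 kJ/h
Q = ΔH = -21048 kJ/h = -5.8467 kW
Heat removed = 350.8 kJ/min

Q_out = 351 kJ/min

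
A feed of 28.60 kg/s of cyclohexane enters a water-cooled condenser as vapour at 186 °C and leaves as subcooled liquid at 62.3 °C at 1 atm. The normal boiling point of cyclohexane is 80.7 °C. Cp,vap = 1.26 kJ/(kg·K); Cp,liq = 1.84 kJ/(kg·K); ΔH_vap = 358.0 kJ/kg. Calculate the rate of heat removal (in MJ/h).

vapour 186→80.7 °C: -132.68 kJ/kg
condensation at 80.7 °C: -358 kJ/kg
liquid 80.7→62.3 °C: -33.856 kJ/kg
Δh = -132.68 + -358 + -33.856 = -524.53 kJ/kg
Q = ṁ·Δh = 28.60 kg/s × -524.53 kJ/kg = -15002 kJ/s
|Q| = 15002 kW = 54006 MJ/h

Q_c = 54000 MJ/h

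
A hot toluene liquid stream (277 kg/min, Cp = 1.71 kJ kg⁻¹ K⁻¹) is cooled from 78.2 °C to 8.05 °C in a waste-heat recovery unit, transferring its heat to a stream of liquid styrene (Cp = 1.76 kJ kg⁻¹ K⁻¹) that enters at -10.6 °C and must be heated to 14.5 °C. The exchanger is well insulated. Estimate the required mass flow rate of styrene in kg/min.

Heat released by hot stream: Q = 277 × 1.71 × (78.2 − 8.05) = 33228 kJ/min
Energy balance on cold side (adiabatic exchanger): Q = ṁ_c·Cp_c·(T_c,out − T_c,in)
ṁ_c = 33228 / [1.76 × (14.5 − -10.6)] = 752.17 kg/min

ṁ_c = 752 kg/min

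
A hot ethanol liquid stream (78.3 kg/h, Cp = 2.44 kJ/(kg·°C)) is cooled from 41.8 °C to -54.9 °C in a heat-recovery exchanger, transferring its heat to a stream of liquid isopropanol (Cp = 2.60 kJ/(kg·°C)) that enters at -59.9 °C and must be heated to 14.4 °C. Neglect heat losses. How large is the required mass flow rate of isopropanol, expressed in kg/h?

ṁ_c = 95.6 kg/h

Heat released by hot stream: Q = 78.3 × 2.44 × (41.8 − -54.9) = 18475 kJ/h
Energy balance on cold side (adiabatic exchanger): Q = ṁ_c·Cp_c·(T_c,out − T_c,in)
ṁ_c = 18475 / [2.60 × (14.4 − -59.9)] = 95.635 kg/h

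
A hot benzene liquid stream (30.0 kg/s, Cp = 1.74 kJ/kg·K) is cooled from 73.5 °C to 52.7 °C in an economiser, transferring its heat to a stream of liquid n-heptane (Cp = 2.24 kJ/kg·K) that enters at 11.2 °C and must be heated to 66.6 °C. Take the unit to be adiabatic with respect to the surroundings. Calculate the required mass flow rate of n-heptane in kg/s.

Heat released by hot stream: Q = 30.0 × 1.74 × (73.5 − 52.7) = 1085.8 kJ/s
Energy balance on cold side (adiabatic exchanger): Q = ṁ_c·Cp_c·(T_c,out − T_c,in)
ṁ_c = 1085.8 / [2.24 × (66.6 − 11.2)] = 8.7494 kg/s

ṁ_c = 8.75 kg/s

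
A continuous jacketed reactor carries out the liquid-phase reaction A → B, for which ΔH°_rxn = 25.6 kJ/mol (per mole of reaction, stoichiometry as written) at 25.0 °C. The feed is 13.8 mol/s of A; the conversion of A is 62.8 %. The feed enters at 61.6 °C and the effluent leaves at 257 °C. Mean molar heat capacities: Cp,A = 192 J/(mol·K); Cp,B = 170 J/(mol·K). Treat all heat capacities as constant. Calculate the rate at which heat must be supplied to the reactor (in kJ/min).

Extent of reaction ξ = 0.628 × 13.8 = 8.6664 mol/s
Reaction term: ξ·ΔH°_rxn = 8.6664 × 25.6 = 221.86 kJ/s
Sensible, feed 61.6→25 °C: -96.975 kJ/s
Outlet flows (mol/s): A 5.1336, B 8.6664
Sensible, products 25→257 °C: 570.47 kJ/s
Q = ΔH = 695.36 kJ/s = 695.36 kW
Heat supplied = 41722 kJ/min

Q_in = 41700 kJ/min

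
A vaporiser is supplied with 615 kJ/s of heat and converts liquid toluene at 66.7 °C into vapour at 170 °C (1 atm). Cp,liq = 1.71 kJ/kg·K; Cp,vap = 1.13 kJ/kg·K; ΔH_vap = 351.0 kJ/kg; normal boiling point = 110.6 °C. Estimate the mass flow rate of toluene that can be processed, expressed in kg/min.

Δh = 1.71×(110.6−66.7) + 351.0 + 1.13×(170−110.6) = 493.19 kJ/kg
Q = 615 kJ/s = 615 kJ/s = 36900 kJ/min
ṁ = Q/Δh = 36900 / 493.19 = 74.819 kg/min

ṁ = 74.8 kg/min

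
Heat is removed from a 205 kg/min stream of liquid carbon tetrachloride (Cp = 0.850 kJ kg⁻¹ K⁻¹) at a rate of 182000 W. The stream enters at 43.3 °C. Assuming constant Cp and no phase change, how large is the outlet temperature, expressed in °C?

Q = 182000 W = 10920 kJ/min
ΔT = Q/(ṁ·Cp) = 10920/(205×0.850) = 62.669 K
T_out = 43.3 − 62.669 = -19.369 °C

T_out = -19.4 °C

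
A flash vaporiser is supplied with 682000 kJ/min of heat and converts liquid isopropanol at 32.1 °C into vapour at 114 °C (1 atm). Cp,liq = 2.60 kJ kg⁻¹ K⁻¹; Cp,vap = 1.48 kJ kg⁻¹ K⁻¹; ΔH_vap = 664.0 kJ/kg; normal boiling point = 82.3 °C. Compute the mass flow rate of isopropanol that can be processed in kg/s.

ṁ = 13.5 kg/s

Δh = 2.60×(82.3−32.1) + 664.0 + 1.48×(114−82.3) = 841.44 kJ/kg
Q = 682000 kJ/min = 11367 kJ/s = 11367 kJ/s
ṁ = Q/Δh = 11367 / 841.44 = 13.509 kg/s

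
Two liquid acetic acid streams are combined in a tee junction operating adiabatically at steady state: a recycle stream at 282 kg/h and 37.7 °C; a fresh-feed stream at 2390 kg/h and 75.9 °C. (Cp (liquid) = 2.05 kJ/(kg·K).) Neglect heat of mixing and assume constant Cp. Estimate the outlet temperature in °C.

Adiabatic, steady state ⇒ Σ ṁᵢCp,ᵢ(T_out − Tᵢ) = 0
T_out = Σ ṁᵢCp,ᵢTᵢ / Σ ṁᵢCp,ᵢ
      = 393670 / 5477.6 = 71.868 °C

T_out = 71.9 °C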